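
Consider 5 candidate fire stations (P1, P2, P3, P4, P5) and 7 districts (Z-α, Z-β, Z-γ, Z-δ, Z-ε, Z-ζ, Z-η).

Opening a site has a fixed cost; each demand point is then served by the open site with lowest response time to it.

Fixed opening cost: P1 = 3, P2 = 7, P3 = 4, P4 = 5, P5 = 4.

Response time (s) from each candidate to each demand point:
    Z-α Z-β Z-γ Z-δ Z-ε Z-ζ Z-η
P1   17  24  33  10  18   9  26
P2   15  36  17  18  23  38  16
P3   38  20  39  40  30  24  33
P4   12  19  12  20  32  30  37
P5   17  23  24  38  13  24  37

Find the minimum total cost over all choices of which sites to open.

Open {P1, P2, P4, P5}: assign each demand point to its cheapest open site.
  Z-α→P4 12, Z-β→P4 19, Z-γ→P4 12, Z-δ→P1 10, Z-ε→P5 13, Z-ζ→P1 9, Z-η→P2 16
  response time 91, fixed 19 → total 110.
Compare {P1, P2, P4}: response time 96 + fixed 15 = 111.
Compare {P1, P4, P5}: response time 101 + fixed 12 = 113.
Compare {P1, P4}: response time 106 + fixed 8 = 114.
All other subsets cost ≥ 111. Minimum total cost: 110.

110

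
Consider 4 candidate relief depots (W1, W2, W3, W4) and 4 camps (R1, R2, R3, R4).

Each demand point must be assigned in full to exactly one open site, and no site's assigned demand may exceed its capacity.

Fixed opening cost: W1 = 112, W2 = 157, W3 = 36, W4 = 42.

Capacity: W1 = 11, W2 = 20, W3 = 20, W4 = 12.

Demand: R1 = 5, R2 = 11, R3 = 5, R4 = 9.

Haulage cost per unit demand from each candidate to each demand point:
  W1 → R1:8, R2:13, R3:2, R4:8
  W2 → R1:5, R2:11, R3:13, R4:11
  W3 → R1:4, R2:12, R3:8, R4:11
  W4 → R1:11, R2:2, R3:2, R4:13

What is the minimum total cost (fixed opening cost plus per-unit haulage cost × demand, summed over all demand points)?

Open {W3, W4}; cheapest assignment that respects the capacities:
  W3 (cap 20, load 19): R1, R3, R4 — cost 5×4 + 5×8 + 9×11 = 159
  W4 (cap 12, load 11): R2 — cost 11×2 = 22
  Shipping 181, fixed 78 → total 259.
  Any other capacity-feasible assignment to {W3, W4} ships for at least 181.
Compare {W1, W3, W4}: its best feasible assignment gives total 341.
Compare {W2, W4}: its best feasible assignment gives total 410.
Every other set of open sites that can feasibly serve all demand totals ≥ 341 even under its best assignment. Minimum: 259.

259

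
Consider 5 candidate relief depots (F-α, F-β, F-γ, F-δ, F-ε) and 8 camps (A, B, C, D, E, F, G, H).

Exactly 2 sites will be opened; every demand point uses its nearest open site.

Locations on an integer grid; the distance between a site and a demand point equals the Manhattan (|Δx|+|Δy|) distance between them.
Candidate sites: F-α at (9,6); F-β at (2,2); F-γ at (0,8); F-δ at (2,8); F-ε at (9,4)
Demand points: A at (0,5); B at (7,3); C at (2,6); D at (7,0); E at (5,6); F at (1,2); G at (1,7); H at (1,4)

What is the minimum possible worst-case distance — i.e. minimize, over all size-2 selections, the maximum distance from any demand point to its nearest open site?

Open {F-β, F-ε}.
  Farthest demand point is D at distance 6 (to F-ε); all others are ≤ 6.
With {F-α, F-β} the worst case is 7.
With {F-β, F-γ} the worst case is 7.
No size-2 selection achieves below 6.

6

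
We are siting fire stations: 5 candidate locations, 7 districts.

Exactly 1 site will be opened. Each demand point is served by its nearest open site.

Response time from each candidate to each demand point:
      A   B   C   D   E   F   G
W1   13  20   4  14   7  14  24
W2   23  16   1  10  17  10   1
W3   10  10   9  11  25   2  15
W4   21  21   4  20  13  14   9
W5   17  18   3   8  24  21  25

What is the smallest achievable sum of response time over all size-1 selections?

Open {W2}.
  A→W2 23, B→W2 16, C→W2 1, D→W2 10, E→W2 17, F→W2 10, G→W2 1  ⇒ total 78.
Compare {W3}: total 82.
Compare {W1}: total 96.
No size-1 selection does better; minimum is 78.

78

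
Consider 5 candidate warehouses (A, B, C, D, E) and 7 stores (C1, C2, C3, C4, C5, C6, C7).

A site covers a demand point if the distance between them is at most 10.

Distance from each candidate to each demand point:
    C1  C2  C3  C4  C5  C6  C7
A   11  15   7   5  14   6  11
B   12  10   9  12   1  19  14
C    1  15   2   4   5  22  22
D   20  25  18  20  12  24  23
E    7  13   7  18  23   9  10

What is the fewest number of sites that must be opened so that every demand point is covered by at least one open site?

3

Coverage sets (demand points within 10 of each site):
  A: {C3, C4, C6}
  B: {C2, C3, C5}
  C: {C1, C3, C4, C5}
  D: {}
  E: {C1, C3, C6, C7}
No 2 sites suffice: every size-2 union leaves at least one demand point uncovered.
But {A, B, E} covers everything, so the minimum is 3.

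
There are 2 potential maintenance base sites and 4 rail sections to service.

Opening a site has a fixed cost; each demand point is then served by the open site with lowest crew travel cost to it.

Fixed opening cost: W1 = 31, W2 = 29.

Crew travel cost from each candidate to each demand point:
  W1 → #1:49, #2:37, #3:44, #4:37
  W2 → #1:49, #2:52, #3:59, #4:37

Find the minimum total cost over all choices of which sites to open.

198

Open {W1}: assign each demand point to its cheapest open site.
  #1→W1 49, #2→W1 37, #3→W1 44, #4→W1 37
  crew travel cost 167, fixed 31 → total 198.
Compare {W2}: crew travel cost 197 + fixed 29 = 226.
Compare {W1, W2}: crew travel cost 167 + fixed 60 = 227.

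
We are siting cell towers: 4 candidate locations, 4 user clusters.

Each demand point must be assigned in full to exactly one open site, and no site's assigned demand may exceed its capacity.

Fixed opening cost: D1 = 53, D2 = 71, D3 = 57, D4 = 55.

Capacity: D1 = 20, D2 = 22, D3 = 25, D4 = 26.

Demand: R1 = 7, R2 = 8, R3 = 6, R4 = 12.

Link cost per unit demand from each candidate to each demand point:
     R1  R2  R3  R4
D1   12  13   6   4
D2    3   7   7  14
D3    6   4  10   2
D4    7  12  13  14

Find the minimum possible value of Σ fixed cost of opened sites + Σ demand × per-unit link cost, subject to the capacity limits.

247

Open {D2, D3}; cheapest assignment that respects the capacities:
  D2 (cap 22, load 13): R1, R3 — cost 7×3 + 6×7 = 63
  D3 (cap 25, load 20): R2, R4 — cost 8×4 + 12×2 = 56
  Shipping 119, fixed 128 → total 247.
  Any other capacity-feasible assignment to {D2, D3} ships for at least 119.
Compare {D1, D3}: its best feasible assignment gives total 268.
Compare {D1, D2}: its best feasible assignment gives total 285.
Every other set of open sites that can feasibly serve all demand totals ≥ 268 even under its best assignment. Minimum: 247.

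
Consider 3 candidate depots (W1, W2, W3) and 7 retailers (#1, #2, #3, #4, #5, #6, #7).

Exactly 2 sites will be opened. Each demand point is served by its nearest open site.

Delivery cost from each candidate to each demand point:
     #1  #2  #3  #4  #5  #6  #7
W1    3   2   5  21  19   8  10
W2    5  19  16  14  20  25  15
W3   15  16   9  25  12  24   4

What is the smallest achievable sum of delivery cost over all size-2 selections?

55

Open {W1, W3}.
  #1→W1 3, #2→W1 2, #3→W1 5, #4→W1 21, #5→W3 12, #6→W1 8, #7→W3 4  ⇒ total 55.
Compare {W1, W2}: total 61.
Compare {W2, W3}: total 84.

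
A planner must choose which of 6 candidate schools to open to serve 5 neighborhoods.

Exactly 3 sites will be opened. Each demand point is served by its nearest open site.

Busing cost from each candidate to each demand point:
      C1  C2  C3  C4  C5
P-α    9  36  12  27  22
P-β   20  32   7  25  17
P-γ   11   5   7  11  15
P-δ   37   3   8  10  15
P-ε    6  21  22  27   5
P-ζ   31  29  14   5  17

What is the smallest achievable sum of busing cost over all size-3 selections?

Open {P-δ, P-ε, P-ζ}.
  C1→P-ε 6, C2→P-δ 3, C3→P-δ 8, C4→P-ζ 5, C5→P-ε 5  ⇒ total 27.
Compare {P-γ, P-ε, P-ζ}: total 28.
Compare {P-β, P-δ, P-ε}: total 31.
No size-3 selection does better; minimum is 27.

27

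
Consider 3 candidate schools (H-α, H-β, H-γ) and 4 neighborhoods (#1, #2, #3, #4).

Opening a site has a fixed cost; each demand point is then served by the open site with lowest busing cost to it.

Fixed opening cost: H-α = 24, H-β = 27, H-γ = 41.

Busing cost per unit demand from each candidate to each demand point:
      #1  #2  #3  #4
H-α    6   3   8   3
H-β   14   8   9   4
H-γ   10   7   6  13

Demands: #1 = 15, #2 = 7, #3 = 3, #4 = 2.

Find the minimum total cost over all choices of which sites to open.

165

Open {H-α}: assign each demand point to its cheapest open site.
  #1→H-α 15×6=90, #2→H-α 7×3=21, #3→H-α 3×8=24, #4→H-α 2×3=6
  busing cost 141, fixed 24 → total 165.
Compare {H-α, H-β}: busing cost 141 + fixed 51 = 192.
Compare {H-α, H-γ}: busing cost 135 + fixed 65 = 200.
Compare {H-α, H-β, H-γ}: busing cost 135 + fixed 92 = 227.
All other subsets cost ≥ 192. Minimum total cost: 165.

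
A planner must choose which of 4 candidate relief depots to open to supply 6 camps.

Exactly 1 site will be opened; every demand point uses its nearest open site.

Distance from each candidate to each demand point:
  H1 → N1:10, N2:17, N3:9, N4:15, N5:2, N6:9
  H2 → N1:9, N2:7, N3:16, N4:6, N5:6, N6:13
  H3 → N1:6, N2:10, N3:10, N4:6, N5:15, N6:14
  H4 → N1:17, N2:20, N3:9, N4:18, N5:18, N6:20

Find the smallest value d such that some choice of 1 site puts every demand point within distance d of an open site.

15

Open {H3}.
  Farthest demand point is N5 at distance 15 (to H3); all others are ≤ 15.
With {H2} the worst case is 16.
With {H1} the worst case is 17.
No size-1 selection achieves below 15.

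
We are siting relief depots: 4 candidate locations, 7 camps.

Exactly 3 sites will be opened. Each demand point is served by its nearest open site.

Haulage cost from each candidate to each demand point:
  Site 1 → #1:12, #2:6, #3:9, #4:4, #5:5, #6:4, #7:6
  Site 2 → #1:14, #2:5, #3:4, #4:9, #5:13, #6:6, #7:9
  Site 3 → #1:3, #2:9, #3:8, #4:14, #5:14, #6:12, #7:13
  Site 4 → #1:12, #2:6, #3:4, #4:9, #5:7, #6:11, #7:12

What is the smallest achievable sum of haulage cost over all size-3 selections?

31

Open {Site 1, Site 2, Site 3}.
  #1→Site 3 3, #2→Site 2 5, #3→Site 2 4, #4→Site 1 4, #5→Site 1 5, #6→Site 1 4, #7→Site 1 6  ⇒ total 31.
Compare {Site 1, Site 3, Site 4}: total 32.
Compare {Site 1, Site 2, Site 4}: total 40.
No size-3 selection does better; minimum is 31.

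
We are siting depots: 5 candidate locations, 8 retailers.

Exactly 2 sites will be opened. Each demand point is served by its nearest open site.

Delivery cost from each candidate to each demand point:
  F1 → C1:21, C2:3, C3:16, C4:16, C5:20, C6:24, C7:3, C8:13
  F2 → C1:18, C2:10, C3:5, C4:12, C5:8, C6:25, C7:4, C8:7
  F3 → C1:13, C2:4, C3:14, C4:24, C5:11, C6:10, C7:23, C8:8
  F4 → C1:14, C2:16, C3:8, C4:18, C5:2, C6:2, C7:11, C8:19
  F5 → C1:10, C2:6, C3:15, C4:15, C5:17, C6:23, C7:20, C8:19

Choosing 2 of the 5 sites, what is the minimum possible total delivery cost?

Open {F2, F4}.
  C1→F4 14, C2→F2 10, C3→F2 5, C4→F2 12, C5→F4 2, C6→F4 2, C7→F2 4, C8→F2 7  ⇒ total 56.
Compare {F1, F4}: total 61.
Compare {F2, F3}: total 63.
No size-2 selection does better; minimum is 56.

56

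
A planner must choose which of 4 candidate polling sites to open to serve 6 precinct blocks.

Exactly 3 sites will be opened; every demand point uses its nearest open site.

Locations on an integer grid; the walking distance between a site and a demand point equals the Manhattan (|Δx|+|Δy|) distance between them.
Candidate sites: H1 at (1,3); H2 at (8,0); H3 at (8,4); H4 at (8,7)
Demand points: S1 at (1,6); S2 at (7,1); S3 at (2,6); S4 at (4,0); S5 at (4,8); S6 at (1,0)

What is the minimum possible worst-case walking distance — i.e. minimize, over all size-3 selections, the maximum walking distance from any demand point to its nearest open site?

5

Open {H1, H2, H4}.
  Farthest demand point is S5 at walking distance 5 (to H4); all others are ≤ 5.
With {H1, H3, H4} the worst case is 6.
With {H1, H2, H3} the worst case is 8.
No size-3 selection achieves below 5.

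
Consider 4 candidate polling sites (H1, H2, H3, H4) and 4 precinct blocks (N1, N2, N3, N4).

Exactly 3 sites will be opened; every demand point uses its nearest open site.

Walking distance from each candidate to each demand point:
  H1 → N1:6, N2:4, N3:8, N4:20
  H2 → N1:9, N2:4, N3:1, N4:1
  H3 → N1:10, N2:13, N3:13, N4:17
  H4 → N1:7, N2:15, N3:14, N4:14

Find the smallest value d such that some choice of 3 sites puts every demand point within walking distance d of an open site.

6

Open {H1, H2, H3}.
  Farthest demand point is N1 at walking distance 6 (to H1); all others are ≤ 6.
With {H1, H2, H4} the worst case is 6.
With {H2, H3, H4} the worst case is 7.
No size-3 selection achieves below 6.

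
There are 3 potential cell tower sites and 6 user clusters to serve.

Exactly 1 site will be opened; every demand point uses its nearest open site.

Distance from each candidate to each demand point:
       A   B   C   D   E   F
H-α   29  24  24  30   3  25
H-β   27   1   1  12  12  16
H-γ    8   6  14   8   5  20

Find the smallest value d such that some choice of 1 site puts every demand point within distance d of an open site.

20

Open {H-γ}.
  Farthest demand point is F at distance 20 (to H-γ); all others are ≤ 20.
With {H-β} the worst case is 27.
With {H-α} the worst case is 30.
No size-1 selection achieves below 20.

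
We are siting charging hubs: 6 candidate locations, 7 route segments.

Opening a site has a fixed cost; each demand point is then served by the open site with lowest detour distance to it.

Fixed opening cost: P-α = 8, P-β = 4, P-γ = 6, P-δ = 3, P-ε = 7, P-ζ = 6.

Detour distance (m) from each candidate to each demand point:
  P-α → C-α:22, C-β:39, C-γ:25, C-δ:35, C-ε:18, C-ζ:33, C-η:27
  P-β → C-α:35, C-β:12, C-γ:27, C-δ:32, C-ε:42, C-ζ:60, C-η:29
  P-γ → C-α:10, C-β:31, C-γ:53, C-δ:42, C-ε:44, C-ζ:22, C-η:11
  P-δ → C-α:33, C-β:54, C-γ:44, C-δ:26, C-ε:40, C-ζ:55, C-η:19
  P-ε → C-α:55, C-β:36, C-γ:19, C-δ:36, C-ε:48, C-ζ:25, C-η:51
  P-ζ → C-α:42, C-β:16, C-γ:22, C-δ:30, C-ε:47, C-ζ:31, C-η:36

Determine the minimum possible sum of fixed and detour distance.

145

Open {P-α, P-β, P-γ, P-δ}: assign each demand point to its cheapest open site.
  C-α→P-γ 10, C-β→P-β 12, C-γ→P-α 25, C-δ→P-δ 26, C-ε→P-α 18, C-ζ→P-γ 22, C-η→P-γ 11
  detour distance 124, fixed 21 → total 145.
Compare {P-α, P-β, P-γ, P-δ, P-ε}: detour distance 118 + fixed 28 = 146.
Compare {P-α, P-β, P-γ}: detour distance 130 + fixed 18 = 148.
Compare {P-α, P-γ, P-δ, P-ζ}: detour distance 125 + fixed 23 = 148.
All other subsets cost ≥ 146. Minimum total cost: 145.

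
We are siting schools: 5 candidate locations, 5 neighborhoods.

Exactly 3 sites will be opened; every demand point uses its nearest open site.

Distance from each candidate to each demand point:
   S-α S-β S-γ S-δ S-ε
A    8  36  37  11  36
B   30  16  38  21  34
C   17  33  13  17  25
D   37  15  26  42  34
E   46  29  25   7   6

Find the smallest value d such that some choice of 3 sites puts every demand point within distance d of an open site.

Open {B, C, E}.
  Farthest demand point is S-α at distance 17 (to C); all others are ≤ 17.
With {C, D, E} the worst case is 17.
With {A, B, C} the worst case is 25.
No size-3 selection achieves below 17.

17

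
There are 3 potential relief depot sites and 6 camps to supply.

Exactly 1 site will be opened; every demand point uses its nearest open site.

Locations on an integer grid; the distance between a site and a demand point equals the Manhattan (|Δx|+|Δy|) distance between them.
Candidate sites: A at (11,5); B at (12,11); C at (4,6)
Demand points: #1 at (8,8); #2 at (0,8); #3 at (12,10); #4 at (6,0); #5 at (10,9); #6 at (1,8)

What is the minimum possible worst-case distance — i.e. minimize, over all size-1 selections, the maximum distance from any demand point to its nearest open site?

Open {C}.
  Farthest demand point is #3 at distance 12 (to C); all others are ≤ 12.
With {A} the worst case is 14.
With {B} the worst case is 17.
No size-1 selection achieves below 12.

12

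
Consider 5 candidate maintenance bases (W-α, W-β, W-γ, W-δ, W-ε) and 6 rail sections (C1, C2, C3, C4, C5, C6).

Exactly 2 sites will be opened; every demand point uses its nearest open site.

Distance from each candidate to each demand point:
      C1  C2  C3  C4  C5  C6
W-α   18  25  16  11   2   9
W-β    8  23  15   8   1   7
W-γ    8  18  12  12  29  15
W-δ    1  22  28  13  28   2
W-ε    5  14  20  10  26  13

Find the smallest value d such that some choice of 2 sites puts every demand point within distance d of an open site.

15

Open {W-β, W-ε}.
  Farthest demand point is C3 at distance 15 (to W-β); all others are ≤ 15.
With {W-α, W-ε} the worst case is 16.
With {W-α, W-γ} the worst case is 18.
No size-2 selection achieves below 15.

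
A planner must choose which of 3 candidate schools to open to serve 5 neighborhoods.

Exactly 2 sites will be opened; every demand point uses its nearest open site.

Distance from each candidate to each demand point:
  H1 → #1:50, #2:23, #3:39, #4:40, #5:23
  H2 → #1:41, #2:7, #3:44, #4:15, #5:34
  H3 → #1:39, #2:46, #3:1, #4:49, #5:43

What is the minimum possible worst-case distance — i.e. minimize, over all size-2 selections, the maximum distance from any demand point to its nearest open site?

Open {H2, H3}.
  Farthest demand point is #1 at distance 39 (to H3); all others are ≤ 39.
With {H1, H3} the worst case is 40.
With {H1, H2} the worst case is 41.
No size-2 selection achieves below 39.

39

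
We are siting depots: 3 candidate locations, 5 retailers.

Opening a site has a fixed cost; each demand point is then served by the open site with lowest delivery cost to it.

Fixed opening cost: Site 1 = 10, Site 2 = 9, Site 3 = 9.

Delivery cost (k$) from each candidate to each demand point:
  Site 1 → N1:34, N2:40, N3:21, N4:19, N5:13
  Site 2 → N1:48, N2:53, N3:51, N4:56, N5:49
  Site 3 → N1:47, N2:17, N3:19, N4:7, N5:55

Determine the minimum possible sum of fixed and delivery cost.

Open {Site 1, Site 3}: assign each demand point to its cheapest open site.
  N1→Site 1 34, N2→Site 3 17, N3→Site 3 19, N4→Site 3 7, N5→Site 1 13
  delivery cost 90, fixed 19 → total 109.
Compare {Site 1, Site 2, Site 3}: delivery cost 90 + fixed 28 = 118.
Compare {Site 1}: delivery cost 127 + fixed 10 = 137.
Compare {Site 1, Site 2}: delivery cost 127 + fixed 19 = 146.
All other subsets cost ≥ 118. Minimum total cost: 109.

109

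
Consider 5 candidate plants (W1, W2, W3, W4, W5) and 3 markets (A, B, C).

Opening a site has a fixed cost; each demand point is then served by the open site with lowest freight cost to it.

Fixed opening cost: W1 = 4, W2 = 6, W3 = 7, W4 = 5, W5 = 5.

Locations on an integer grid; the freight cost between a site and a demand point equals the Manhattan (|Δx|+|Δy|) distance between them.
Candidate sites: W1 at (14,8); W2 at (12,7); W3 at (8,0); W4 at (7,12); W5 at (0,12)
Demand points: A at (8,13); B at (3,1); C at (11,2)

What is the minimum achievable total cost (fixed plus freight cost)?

Open {W3, W4}: assign each demand point to its cheapest open site.
  A→W4 2, B→W3 6, C→W3 5
  freight cost 13, fixed 12 → total 25.
Compare {W1, W3, W4}: freight cost 13 + fixed 16 = 29.
Compare {W3, W4, W5}: freight cost 13 + fixed 17 = 30.
Compare {W3}: freight cost 24 + fixed 7 = 31.
All other subsets cost ≥ 29. Minimum total cost: 25.

25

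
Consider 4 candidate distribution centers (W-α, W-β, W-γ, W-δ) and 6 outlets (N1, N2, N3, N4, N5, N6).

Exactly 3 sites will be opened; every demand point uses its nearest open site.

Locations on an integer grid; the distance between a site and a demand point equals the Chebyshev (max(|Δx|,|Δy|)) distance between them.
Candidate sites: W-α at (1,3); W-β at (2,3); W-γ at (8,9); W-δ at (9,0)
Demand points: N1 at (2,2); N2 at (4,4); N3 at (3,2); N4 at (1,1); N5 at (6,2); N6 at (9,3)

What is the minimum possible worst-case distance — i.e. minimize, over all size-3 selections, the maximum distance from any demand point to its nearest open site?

3

Open {W-α, W-β, W-δ}.
  Farthest demand point is N5 at distance 3 (to W-δ); all others are ≤ 3.
With {W-α, W-γ, W-δ} the worst case is 3.
With {W-β, W-γ, W-δ} the worst case is 3.
No size-3 selection achieves below 3.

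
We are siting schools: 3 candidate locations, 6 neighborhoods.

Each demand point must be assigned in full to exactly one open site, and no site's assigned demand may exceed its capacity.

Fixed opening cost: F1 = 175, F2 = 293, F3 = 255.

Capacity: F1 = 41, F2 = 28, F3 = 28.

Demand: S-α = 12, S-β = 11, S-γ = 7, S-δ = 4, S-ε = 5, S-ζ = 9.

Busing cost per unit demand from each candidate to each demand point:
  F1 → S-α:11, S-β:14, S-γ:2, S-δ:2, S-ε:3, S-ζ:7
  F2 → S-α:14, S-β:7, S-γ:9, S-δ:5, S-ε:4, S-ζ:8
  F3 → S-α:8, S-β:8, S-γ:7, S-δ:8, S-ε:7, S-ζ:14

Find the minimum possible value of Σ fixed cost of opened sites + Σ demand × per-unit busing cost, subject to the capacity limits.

Open {F1, F3}; cheapest assignment that respects the capacities:
  F1 (cap 41, load 25): S-γ, S-δ, S-ε, S-ζ — cost 7×2 + 4×2 + 5×3 + 9×7 = 100
  F3 (cap 28, load 23): S-α, S-β — cost 12×8 + 11×8 = 184
  Shipping 284, fixed 430 → total 714.
  Any other capacity-feasible assignment to {F1, F3} ships for at least 284.
Compare {F1, F2}: its best feasible assignment gives total 777.
Compare {F2, F3}: its best feasible assignment gives total 894.
Every other set of open sites that can feasibly serve all demand totals ≥ 777 even under its best assignment. Minimum: 714.

714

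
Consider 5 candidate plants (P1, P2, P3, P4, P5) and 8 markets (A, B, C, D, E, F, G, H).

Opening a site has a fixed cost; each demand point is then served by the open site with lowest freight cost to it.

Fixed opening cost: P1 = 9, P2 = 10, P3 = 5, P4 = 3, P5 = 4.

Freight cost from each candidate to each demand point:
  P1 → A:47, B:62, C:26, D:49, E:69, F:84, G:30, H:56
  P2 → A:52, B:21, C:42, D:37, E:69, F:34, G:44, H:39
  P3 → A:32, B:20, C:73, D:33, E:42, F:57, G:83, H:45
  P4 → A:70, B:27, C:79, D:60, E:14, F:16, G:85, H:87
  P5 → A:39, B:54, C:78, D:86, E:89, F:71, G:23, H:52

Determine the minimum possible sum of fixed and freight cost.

230

Open {P1, P3, P4, P5}: assign each demand point to its cheapest open site.
  A→P3 32, B→P3 20, C→P1 26, D→P3 33, E→P4 14, F→P4 16, G→P5 23, H→P3 45
  freight cost 209, fixed 21 → total 230.
Compare {P1, P3, P4}: freight cost 216 + fixed 17 = 233.
Compare {P1, P2, P3, P4, P5}: freight cost 203 + fixed 31 = 234.
Compare {P1, P2, P3, P4}: freight cost 210 + fixed 27 = 237.
All other subsets cost ≥ 233. Minimum total cost: 230.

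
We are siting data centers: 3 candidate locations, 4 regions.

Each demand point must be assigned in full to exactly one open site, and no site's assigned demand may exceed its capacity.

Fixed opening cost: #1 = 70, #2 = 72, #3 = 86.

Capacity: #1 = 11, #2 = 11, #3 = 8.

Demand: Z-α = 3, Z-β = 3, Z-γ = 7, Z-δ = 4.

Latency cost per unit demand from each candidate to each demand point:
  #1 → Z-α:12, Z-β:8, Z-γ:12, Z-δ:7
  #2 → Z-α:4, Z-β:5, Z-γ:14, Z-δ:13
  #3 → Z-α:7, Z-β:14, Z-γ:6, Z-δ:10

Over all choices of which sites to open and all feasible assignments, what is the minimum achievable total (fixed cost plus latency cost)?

Open {#2, #3}; cheapest assignment that respects the capacities:
  #2 (cap 11, load 10): Z-α, Z-β, Z-δ — cost 3×4 + 3×5 + 4×13 = 79
  #3 (cap 8, load 7): Z-γ — cost 7×6 = 42
  Shipping 121, fixed 158 → total 279.
  Any other capacity-feasible assignment to {#2, #3} ships for at least 121.
Compare {#1, #2}: its best feasible assignment gives total 281.
Compare {#1, #3}: its best feasible assignment gives total 286.
Every other set of open sites that can feasibly serve all demand totals ≥ 281 even under its best assignment. Minimum: 279.

279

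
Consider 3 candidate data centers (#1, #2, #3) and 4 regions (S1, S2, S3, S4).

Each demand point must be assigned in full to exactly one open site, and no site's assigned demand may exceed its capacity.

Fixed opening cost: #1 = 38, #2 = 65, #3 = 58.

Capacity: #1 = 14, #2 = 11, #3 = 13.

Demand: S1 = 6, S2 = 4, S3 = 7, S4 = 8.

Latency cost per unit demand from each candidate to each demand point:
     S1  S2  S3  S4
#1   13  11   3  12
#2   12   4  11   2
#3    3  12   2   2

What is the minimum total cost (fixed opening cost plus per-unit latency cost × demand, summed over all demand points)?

253

Open {#1, #2, #3}; cheapest assignment that respects the capacities:
  #1 (cap 14, load 4): S2 — cost 4×11 = 44
  #2 (cap 11, load 8): S4 — cost 8×2 = 16
  #3 (cap 13, load 13): S1, S3 — cost 6×3 + 7×2 = 32
  Shipping 92, fixed 161 → total 253.
  Any other capacity-feasible assignment to {#1, #2, #3} ships for at least 92.
Compare {#1, #3}: its best feasible assignment gives total 259.
Compare {#1, #2}: its best feasible assignment gives total 370.
Every other set of open sites that can feasibly serve all demand totals ≥ 259 even under its best assignment. Minimum: 253.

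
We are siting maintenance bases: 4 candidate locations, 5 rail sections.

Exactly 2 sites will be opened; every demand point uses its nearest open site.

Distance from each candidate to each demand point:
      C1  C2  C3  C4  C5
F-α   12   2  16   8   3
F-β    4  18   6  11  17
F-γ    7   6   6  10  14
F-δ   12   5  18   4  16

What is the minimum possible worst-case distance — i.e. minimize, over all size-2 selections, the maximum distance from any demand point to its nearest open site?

8

Open {F-α, F-β}.
  Farthest demand point is C4 at distance 8 (to F-α); all others are ≤ 8.
With {F-α, F-γ} the worst case is 8.
With {F-β, F-γ} the worst case is 14.
No size-2 selection achieves below 8.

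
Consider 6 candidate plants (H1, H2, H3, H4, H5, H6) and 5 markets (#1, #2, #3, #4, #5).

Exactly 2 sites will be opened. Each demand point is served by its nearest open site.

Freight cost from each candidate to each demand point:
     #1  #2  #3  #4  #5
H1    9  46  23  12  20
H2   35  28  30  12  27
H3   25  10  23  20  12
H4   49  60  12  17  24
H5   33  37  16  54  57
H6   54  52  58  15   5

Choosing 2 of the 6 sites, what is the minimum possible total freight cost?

66

Open {H1, H3}.
  #1→H1 9, #2→H3 10, #3→H1 23, #4→H1 12, #5→H3 12  ⇒ total 66.
Compare {H3, H4}: total 76.
Compare {H3, H6}: total 78.
No size-2 selection does better; minimum is 66.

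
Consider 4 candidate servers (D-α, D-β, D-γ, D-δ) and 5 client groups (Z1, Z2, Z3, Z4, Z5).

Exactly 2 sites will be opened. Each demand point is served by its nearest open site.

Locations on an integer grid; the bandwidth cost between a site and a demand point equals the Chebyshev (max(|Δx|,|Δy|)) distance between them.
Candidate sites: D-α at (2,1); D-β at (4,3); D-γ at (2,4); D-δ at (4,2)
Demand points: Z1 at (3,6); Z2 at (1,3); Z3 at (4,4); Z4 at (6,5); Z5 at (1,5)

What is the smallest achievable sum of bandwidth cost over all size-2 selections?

7

Open {D-β, D-γ}.
  Z1→D-γ 2, Z2→D-γ 1, Z3→D-β 1, Z4→D-β 2, Z5→D-γ 1  ⇒ total 7.
Compare {D-γ, D-δ}: total 9.
Compare {D-α, D-γ}: total 10.
No size-2 selection does better; minimum is 7.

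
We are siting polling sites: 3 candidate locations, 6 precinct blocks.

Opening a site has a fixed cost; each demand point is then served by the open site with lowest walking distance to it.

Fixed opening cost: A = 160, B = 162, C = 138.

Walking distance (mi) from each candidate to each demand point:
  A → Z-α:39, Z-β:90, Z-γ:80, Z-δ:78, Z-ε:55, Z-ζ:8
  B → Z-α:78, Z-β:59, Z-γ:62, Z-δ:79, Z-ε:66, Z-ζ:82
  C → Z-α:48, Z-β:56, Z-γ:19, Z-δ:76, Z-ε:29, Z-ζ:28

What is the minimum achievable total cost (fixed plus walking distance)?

394

Open {C}: assign each demand point to its cheapest open site.
  Z-α→C 48, Z-β→C 56, Z-γ→C 19, Z-δ→C 76, Z-ε→C 29, Z-ζ→C 28
  walking distance 256, fixed 138 → total 394.
Compare {A}: walking distance 350 + fixed 160 = 510.
Compare {A, C}: walking distance 227 + fixed 298 = 525.
Compare {B, C}: walking distance 256 + fixed 300 = 556.
All other subsets cost ≥ 510. Minimum total cost: 394.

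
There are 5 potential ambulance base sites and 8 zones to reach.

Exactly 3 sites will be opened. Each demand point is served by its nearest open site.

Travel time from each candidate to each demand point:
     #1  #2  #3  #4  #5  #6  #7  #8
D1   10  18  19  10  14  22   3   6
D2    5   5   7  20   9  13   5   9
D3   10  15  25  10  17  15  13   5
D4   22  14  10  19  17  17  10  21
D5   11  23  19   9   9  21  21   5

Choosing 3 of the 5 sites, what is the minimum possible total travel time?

Open {D1, D2, D5}.
  #1→D2 5, #2→D2 5, #3→D2 7, #4→D5 9, #5→D2 9, #6→D2 13, #7→D1 3, #8→D5 5  ⇒ total 56.
Compare {D1, D2, D3}: total 57.
Compare {D1, D2, D4}: total 58.
No size-3 selection does better; minimum is 56.

56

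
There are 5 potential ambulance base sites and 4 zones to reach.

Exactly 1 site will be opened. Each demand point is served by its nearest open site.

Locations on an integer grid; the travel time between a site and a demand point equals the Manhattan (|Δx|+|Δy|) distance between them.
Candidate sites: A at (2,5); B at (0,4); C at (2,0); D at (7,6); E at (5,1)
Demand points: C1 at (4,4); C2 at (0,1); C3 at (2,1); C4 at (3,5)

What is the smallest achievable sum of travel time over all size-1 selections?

Open {A}.
  C1→A 3, C2→A 6, C3→A 4, C4→A 1  ⇒ total 14.
Compare {B}: total 16.
Compare {C}: total 16.
No size-1 selection does better; minimum is 14.

14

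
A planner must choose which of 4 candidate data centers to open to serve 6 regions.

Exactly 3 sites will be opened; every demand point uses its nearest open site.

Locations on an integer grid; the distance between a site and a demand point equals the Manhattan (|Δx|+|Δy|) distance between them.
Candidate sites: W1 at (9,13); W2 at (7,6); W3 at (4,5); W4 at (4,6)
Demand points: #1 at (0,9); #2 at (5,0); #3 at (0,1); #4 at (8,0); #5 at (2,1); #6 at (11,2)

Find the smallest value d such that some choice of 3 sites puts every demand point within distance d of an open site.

8

Open {W1, W2, W3}.
  Farthest demand point is #1 at distance 8 (to W3); all others are ≤ 8.
With {W2, W3, W4} the worst case is 8.
With {W1, W2, W4} the worst case is 9.
No size-3 selection achieves below 8.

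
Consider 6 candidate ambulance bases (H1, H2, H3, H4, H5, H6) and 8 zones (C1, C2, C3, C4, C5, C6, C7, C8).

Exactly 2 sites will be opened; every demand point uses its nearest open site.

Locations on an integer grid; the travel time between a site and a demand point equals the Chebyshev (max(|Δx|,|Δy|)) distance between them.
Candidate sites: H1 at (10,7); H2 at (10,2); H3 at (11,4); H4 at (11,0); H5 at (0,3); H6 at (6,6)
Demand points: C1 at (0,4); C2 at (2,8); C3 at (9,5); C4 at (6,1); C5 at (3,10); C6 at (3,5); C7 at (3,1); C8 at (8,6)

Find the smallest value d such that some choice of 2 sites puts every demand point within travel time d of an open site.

Open {H5, H6}.
  Farthest demand point is C4 at travel time 5 (to H6); all others are ≤ 5.
With {H1, H6} the worst case is 6.
With {H2, H6} the worst case is 6.
No size-2 selection achieves below 5.

5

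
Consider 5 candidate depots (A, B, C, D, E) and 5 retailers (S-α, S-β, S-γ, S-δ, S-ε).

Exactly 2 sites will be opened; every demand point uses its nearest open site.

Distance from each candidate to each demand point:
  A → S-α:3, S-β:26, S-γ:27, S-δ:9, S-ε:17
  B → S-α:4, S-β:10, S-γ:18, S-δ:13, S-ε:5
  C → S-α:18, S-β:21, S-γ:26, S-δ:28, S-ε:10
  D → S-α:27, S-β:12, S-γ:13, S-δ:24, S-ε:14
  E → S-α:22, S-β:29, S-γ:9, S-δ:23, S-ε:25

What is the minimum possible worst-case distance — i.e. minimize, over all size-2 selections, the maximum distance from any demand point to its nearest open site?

Open {B, D}.
  Farthest demand point is S-γ at distance 13 (to D); all others are ≤ 13.
With {B, E} the worst case is 13.
With {A, D} the worst case is 14.
No size-2 selection achieves below 13.

13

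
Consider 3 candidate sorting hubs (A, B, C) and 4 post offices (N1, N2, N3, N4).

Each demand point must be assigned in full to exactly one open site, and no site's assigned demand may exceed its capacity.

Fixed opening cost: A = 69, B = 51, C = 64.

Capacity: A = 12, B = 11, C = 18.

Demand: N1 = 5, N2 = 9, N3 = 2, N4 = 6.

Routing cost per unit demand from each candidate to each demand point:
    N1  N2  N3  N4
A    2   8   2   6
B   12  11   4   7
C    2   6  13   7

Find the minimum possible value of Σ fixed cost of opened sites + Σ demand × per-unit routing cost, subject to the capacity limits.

Open {B, C}; cheapest assignment that respects the capacities:
  B (cap 11, load 8): N3, N4 — cost 2×4 + 6×7 = 50
  C (cap 18, load 14): N1, N2 — cost 5×2 + 9×6 = 64
  Shipping 114, fixed 115 → total 229.
  Any other capacity-feasible assignment to {B, C} ships for at least 114.
Compare {A, C}: its best feasible assignment gives total 237.
Compare {A, B}: its best feasible assignment gives total 273.
Every other set of open sites that can feasibly serve all demand totals ≥ 237 even under its best assignment. Minimum: 229.

229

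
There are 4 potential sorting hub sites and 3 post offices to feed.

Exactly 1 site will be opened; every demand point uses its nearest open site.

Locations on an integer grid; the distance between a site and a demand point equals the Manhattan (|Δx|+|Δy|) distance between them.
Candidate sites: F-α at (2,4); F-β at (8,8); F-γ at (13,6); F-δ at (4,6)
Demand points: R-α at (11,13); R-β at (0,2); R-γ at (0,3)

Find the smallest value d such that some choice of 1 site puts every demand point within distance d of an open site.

Open {F-β}.
  Farthest demand point is R-β at distance 14 (to F-β); all others are ≤ 14.
With {F-δ} the worst case is 14.
With {F-γ} the worst case is 17.
No size-1 selection achieves below 14.

14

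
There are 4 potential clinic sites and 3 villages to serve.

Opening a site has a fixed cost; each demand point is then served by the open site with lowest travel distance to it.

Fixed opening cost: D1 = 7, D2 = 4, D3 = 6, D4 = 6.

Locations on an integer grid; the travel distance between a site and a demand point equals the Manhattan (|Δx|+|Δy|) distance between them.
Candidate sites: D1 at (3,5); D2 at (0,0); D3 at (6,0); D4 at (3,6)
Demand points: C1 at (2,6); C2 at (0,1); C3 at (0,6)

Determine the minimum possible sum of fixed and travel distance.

Open {D2, D4}: assign each demand point to its cheapest open site.
  C1→D4 1, C2→D2 1, C3→D4 3
  travel distance 5, fixed 10 → total 15.
Compare {D4}: travel distance 12 + fixed 6 = 18.
Compare {D1, D2}: travel distance 7 + fixed 11 = 18.
Compare {D2}: travel distance 15 + fixed 4 = 19.
All other subsets cost ≥ 18. Minimum total cost: 15.

15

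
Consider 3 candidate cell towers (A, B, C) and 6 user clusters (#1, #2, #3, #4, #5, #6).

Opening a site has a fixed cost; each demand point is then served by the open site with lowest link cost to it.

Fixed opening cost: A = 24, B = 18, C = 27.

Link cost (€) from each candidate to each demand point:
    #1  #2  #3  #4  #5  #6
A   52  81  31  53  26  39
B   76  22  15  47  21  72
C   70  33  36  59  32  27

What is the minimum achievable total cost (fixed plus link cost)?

Open {A, B}: assign each demand point to its cheapest open site.
  #1→A 52, #2→B 22, #3→B 15, #4→B 47, #5→B 21, #6→A 39
  link cost 196, fixed 42 → total 238.
Compare {B, C}: link cost 202 + fixed 45 = 247.
Compare {A, B, C}: link cost 184 + fixed 69 = 253.
Compare {B}: link cost 253 + fixed 18 = 271.
All other subsets cost ≥ 247. Minimum total cost: 238.

238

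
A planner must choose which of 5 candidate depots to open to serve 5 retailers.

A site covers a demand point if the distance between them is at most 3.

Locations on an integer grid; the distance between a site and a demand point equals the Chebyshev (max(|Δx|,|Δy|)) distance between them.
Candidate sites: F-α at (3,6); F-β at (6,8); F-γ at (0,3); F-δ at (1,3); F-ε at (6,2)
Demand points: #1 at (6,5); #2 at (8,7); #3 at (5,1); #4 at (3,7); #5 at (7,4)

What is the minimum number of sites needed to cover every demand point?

Coverage sets (demand points within 3 of each site):
  F-α: {#1, #4}
  F-β: {#1, #2, #4}
  F-γ: {}
  F-δ: {}
  F-ε: {#1, #3, #5}
No single site covers all 5 demand points.
But {F-β, F-ε} covers everything, so the minimum is 2.

2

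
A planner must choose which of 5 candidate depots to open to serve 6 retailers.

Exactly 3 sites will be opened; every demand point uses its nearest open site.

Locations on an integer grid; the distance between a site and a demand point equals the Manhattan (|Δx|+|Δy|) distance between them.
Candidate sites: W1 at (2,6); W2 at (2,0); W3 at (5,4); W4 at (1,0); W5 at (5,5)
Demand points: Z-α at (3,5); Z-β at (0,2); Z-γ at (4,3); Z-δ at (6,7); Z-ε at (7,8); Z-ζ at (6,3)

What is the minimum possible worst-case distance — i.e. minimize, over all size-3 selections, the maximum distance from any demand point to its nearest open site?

5

Open {W1, W2, W5}.
  Farthest demand point is Z-ε at distance 5 (to W5); all others are ≤ 5.
With {W1, W4, W5} the worst case is 5.
With {W2, W3, W5} the worst case is 5.
No size-3 selection achieves below 5.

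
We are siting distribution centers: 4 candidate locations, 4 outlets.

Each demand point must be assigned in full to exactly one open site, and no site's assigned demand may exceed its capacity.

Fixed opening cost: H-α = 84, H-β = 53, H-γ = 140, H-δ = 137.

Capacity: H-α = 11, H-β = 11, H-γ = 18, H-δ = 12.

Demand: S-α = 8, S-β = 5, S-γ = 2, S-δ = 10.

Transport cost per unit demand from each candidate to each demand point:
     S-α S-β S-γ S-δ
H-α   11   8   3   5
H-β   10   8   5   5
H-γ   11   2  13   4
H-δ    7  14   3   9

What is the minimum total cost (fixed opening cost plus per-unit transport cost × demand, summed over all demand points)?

Open {H-β, H-γ}; cheapest assignment that respects the capacities:
  H-β (cap 11, load 10): S-α, S-γ — cost 8×10 + 2×5 = 90
  H-γ (cap 18, load 15): S-β, S-δ — cost 5×2 + 10×4 = 50
  Shipping 140, fixed 193 → total 333.
  Any other capacity-feasible assignment to {H-β, H-γ} ships for at least 140.
Compare {H-α, H-γ}: its best feasible assignment gives total 368.
Compare {H-γ, H-δ}: its best feasible assignment gives total 389.
Every other set of open sites that can feasibly serve all demand totals ≥ 368 even under its best assignment. Minimum: 333.

333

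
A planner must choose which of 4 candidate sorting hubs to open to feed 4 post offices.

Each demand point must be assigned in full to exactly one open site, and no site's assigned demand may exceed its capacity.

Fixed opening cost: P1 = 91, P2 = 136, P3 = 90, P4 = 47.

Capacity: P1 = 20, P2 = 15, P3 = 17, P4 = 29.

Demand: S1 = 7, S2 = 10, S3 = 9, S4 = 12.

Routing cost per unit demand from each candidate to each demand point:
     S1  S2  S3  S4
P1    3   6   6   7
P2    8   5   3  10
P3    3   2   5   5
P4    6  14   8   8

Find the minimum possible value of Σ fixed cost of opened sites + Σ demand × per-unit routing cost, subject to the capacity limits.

Open {P3, P4}; cheapest assignment that respects the capacities:
  P3 (cap 17, load 17): S1, S2 — cost 7×3 + 10×2 = 41
  P4 (cap 29, load 21): S3, S4 — cost 9×8 + 12×8 = 168
  Shipping 209, fixed 137 → total 346.
  Any other capacity-feasible assignment to {P3, P4} ships for at least 209.
Compare {P1, P4}: its best feasible assignment gives total 387.
Compare {P1, P3, P4}: its best feasible assignment gives total 419.
Every other set of open sites that can feasibly serve all demand totals ≥ 387 even under its best assignment. Minimum: 346.

346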